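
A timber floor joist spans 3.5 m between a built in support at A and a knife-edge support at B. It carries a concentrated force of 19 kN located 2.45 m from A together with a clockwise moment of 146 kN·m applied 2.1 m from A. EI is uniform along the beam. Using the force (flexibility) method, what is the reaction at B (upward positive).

R_B = 63.27 kN

Choose R_B as the redundant. The primary structure is the cantilever fixed at A.
Primary-structure tip deflection at B by superposition:
  point load 19 at a = 2.45: Pa²(3L − a)/(6EI) = 153/EI
  clockwise couple 146 at a = 2.1: M₀a(2L − a)/(2EI) = 751.2/EI
  δ_0 = 904.2/EI
Tip deflection under a unit load at B: L³/(3EI) = 14.29/EI.
The prop prevents deflection at B: R_B = δ_0/δ_{BB} = 904.2/14.29 = 63.27 kN.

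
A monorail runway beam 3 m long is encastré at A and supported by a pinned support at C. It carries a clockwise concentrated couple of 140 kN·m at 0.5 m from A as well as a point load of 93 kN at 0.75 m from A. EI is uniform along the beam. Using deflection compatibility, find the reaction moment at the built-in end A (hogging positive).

M_A = 121.6 kN·m

Release the roller at C. Primary structure: cantilever fixed at A.
Downward deflection at the released point C due to the loads:
  clockwise couple 140 at a = 0.5: M₀a(2L − a)/(2EI) = 192.5/EI
  point load 93 at a = 0.75: Pa²(3L − a)/(6EI) = 71.93/EI
  δ_0 = 264.4/EI
Flexibility coefficient — unit upward force at C: δ_{CC} = L³/(3EI) = 9/EI.
The prop prevents deflection at C: R_C = δ_0/δ_{CC} = 264.4/9 = 29.38 kN.
Moment equilibrium about A: M_A = Σ(load moments about A) − R_C·L = 209.8 − 29.38×3 = 121.6 kN·m.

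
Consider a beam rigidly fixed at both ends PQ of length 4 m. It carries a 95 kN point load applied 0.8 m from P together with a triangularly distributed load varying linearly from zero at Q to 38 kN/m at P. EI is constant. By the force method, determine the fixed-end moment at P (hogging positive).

Release both end moments; the primary structure is a simply-supported span PQ with redundants M_P and M_Q.
End rotations of the released simple span under the applied load (×1/EI):
  at P: point load 95 at a = 0.8: Pab(L + b)/(6LEI) = 72.96/EI
  at Q: point load 95 at a = 0.8: Pab(L + a)/(6LEI) = 48.64/EI
  at P: triangular load, peak 38: w₀L³/(45EI) = 54.04/EI
  at Q: triangular load, peak 38: 7w₀L³/(360EI) = 47.29/EI
  θ_P0 = 127/EI,  θ_Q0 = 95.93/EI
Flexibility coefficients: a unit moment at one end gives L/(3EI) there and L/(6EI) at the far end, so f₁₁ = f₂₂ = 1.333/EI and f₁₂ = f₂₁ = 0.6667/EI.
Compatibility — zero rotation at each built-in end:
  1.333 M_P + 0.6667 M_Q = 127
  0.6667 M_P + 1.333 M_Q = 95.93
Solving the pair gives M_P = 79.04 kN·m and M_Q = 32.43 kN·m (hogging).

M_P = 79.04 kN·m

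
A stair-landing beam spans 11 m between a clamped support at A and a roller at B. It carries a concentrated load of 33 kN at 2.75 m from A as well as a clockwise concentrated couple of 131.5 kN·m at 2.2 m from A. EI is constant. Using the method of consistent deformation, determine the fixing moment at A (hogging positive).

Take the reaction at B as the redundant and release it; the primary structure is a cantilever fixed at A.
Free-end deflection of the primary structure under the applied loading (downward +):
  point load 33 at a = 2.75: Pa²(3L − a)/(6EI) = 1258/EI
  clockwise couple 131.5 at a = 2.2: M₀a(2L − a)/(2EI) = 2864/EI
  δ_0 = 4122/EI
Tip deflection under a unit load at B: L³/(3EI) = 443.7/EI.
The prop prevents deflection at B: R_B = δ_0/δ_{BB} = 4122/443.7 = 9.291 kN.
Moment equilibrium about A: M_A = Σ(load moments about A) − R_B·L = 222.2 − 9.291×11 = 120 kN·m.

M_A = 120 kN·m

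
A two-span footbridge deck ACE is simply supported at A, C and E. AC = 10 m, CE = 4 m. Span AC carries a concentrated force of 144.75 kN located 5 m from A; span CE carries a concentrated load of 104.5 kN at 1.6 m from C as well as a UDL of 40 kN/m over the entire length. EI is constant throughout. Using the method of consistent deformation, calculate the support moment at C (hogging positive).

Insert a hinge at C; M_C is the redundant, and each span becomes simply supported.
Discontinuity in slope at C on the released structure — sum the simple-span end rotations:
  span AC: point load 144.75 at a = 5: Pab(L + a)/(6LEI) = 904.7/EI
  span CE: point load 104.5 at a = 1.6: Pab(L + b)/(6LEI) = 107/EI
  span CE: UDL 40: wL³/(24EI) = 106.7/EI
  relative rotation θ_0 = (904.7 + 213.7)/EI = 1118/EI
A unit hogging moment at C produces rotation L₁/(3EI) + L₂/(3EI) = 4.667/EI.
Slope continuity at C: θ_0 = M_C·4.667/EI, so M_C = 1118/4.667 = 239.6 kN·m (hogging).

M_C = 239.6 kN·m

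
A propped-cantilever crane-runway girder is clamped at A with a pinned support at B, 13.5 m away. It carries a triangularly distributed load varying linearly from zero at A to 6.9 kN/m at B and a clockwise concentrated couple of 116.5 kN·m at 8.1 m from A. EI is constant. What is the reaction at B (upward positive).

R_B = 36.49 kN

Choose R_B as the redundant. The primary structure is the cantilever fixed at A.
Free-end deflection of the primary structure under the applied loading (downward +):
  triangular load, peak 6.9 at the free end: 11w₀L⁴/(120EI) = 21009/EI
  clockwise couple 116.5 at a = 8.1: M₀a(2L − a)/(2EI) = 8917/EI
  δ_0 = 29926/EI
Flexibility coefficient — unit upward force at B: δ_{BB} = L³/(3EI) = 820.1/EI.
Compatibility at B: δ_0 − R_B·δ_{BB} = 0, so R_B = 29926/820.1 = 36.49 kN.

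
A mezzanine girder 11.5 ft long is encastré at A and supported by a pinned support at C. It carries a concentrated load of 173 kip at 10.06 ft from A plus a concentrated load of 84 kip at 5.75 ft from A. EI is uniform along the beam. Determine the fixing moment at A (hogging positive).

M_A = 303.7 kip·ft

Release the roller at C. Primary structure: cantilever fixed at A.
Primary-structure tip deflection at C by superposition:
  point load 173 at a = 10.06: Pa²(3L − a)/(6EI) = 71317/EI
  point load 84 at a = 5.75: Pa²(3L − a)/(6EI) = 13308/EI
  δ_0 = 84624/EI
Tip deflection under a unit load at C: L³/(3EI) = 507/EI.
The prop prevents deflection at C: R_C = δ_0/δ_{CC} = 84624/507 = 166.9 kip.
Moment equilibrium about A: M_A = Σ(load moments about A) − R_C·L = 2223 − 166.9×11.5 = 303.7 kip·ft.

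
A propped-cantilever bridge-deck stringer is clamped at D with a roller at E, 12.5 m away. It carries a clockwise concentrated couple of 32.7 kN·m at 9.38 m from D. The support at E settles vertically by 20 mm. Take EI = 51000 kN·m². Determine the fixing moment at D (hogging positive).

M_D = 6.29 kN·m

Release the roller at E. Primary structure: cantilever fixed at D.
Deflection at E on the released cantilever, summing each load's contribution:
  clockwise couple 32.7 at a = 9.38: M₀a(2L − a)/(2EI) = 2396/EI
Flexibility coefficient — unit upward force at E: δ_{EE} = L³/(3EI) = 651/EI.
With EI = 51000 kN·m²: δ_0 = 0.046971 m and δ_{EE} = 0.012766 m/kN.
Compatibility — the beam at E must follow the support down by 0.02 m: δ_0 − R_E·δ_{EE} = 0.02, so R_E = (0.046971 − 0.02)/0.012766 = 2.113 kN.
Moment equilibrium about D: M_D = Σ(load moments about D) − R_E·L = 32.7 − 2.113×12.5 = 6.29 kN·m.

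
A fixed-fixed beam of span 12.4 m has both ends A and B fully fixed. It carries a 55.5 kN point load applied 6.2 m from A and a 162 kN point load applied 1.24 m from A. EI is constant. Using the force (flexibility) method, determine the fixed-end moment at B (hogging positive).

M_B = 104.1 kN·m

Take the two fixed-end moments M_A, M_B as redundants; the released structure is the simple span AB.
End rotations of the released simple span under the applied load (×1/EI):
  at A: point load 55.5 at a = 6.2: Pab(L + b)/(6LEI) = 533.4/EI
  at B: point load 55.5 at a = 6.2: Pab(L + a)/(6LEI) = 533.4/EI
  at A: point load 162 at a = 1.24: Pab(L + b)/(6LEI) = 709.9/EI
  at B: point load 162 at a = 1.24: Pab(L + a)/(6LEI) = 411/EI
  θ_A0 = 1243/EI,  θ_B0 = 944.4/EI
Flexibility coefficients: a unit moment at one end gives L/(3EI) there and L/(6EI) at the far end, so f₁₁ = f₂₂ = 4.133/EI and f₁₂ = f₂₁ = 2.067/EI.
Compatibility — zero rotation at each built-in end:
  4.133 M_A + 2.067 M_B = 1243
  2.067 M_A + 4.133 M_B = 944.4
Solving the pair gives M_A = 248.7 kN·m and M_B = 104.1 kN·m (hogging).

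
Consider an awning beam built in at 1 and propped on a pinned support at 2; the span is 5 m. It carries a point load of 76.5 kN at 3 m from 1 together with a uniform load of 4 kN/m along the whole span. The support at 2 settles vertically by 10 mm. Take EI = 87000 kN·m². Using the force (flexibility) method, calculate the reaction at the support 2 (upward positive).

Take the reaction at 2 as the redundant and release it; the primary structure is a cantilever fixed at 1.
Deflection at 2 on the released cantilever, summing each load's contribution:
  point load 76.5 at a = 3: Pa²(3L − a)/(6EI) = 1377/EI
  UDL 4: wL⁴/(8EI) = 312.5/EI
  δ_0 = 1690/EI
Tip deflection under a unit load at 2: L³/(3EI) = 41.67/EI.
With EI = 87000 kN·m²: δ_0 = 0.01942 m and δ_{22} = 0.000479 m/kN.
Compatibility — the beam at 2 must follow the support down by 0.01 m: δ_0 − R_2·δ_{22} = 0.01, so R_2 = (0.01942 − 0.01)/0.000479 = 19.67 kN.

R_2 = 19.67 kN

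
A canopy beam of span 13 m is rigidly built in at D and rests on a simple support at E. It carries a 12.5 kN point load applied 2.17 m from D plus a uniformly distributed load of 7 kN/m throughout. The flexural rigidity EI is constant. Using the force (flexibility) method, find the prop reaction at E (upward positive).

Remove the prop at E; the released (primary) structure is a cantilever built in at D.
Primary-structure tip deflection at E by superposition:
  point load 12.5 at a = 2.17: Pa²(3L − a)/(6EI) = 361.3/EI
  UDL 7: wL⁴/(8EI) = 24991/EI
  δ_0 = 25352/EI
Flexibility coefficient — unit upward force at E: δ_{EE} = L³/(3EI) = 732.3/EI.
The prop prevents deflection at E: R_E = δ_0/δ_{EE} = 25352/732.3 = 34.62 kN.

R_E = 34.62 kN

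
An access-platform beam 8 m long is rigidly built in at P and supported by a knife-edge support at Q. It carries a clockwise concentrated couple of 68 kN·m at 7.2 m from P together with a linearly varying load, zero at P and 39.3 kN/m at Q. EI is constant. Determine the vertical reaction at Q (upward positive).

R_Q = 99.08 kN

Choose R_Q as the redundant. The primary structure is the cantilever fixed at P.
Primary-structure tip deflection at Q by superposition:
  clockwise couple 68 at a = 7.2: M₀a(2L − a)/(2EI) = 2154/EI
  triangular load, peak 39.3 at the free end: 11w₀L⁴/(120EI) = 14756/EI
  δ_0 = 16910/EI
Tip deflection under a unit load at Q: L³/(3EI) = 170.7/EI.
The prop prevents deflection at Q: R_Q = δ_0/δ_{QQ} = 16910/170.7 = 99.08 kN.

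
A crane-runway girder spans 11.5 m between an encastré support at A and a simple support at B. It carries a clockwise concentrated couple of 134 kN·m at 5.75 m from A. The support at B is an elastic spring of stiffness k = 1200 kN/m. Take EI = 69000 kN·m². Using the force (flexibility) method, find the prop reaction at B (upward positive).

R_B = 11.77 kN

Remove the prop at B; the released (primary) structure is a cantilever built in at A.
Primary-structure tip deflection at B by superposition:
  clockwise couple 134 at a = 5.75: M₀a(2L − a)/(2EI) = 6646/EI
Tip deflection under a unit load at B: L³/(3EI) = 507/EI.
With EI = 69000 kN·m²: δ_0 = 0.096312 m and δ_{BB} = 0.007347 m/kN.
Compatibility — the spring shortens by R_B/k under the reaction it provides: δ_0 − R_B·δ_{BB} = R_B/k. With 1/k = 0.000833 m/kN, R_B = δ_0 / (δ_{BB} + 1/k) = 0.096312 / (0.007347 + 0.000833) = 11.77 kN.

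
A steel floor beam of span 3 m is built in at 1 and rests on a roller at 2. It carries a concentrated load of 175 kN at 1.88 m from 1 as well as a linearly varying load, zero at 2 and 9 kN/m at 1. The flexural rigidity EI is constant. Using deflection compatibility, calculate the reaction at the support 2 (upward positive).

Choose R_2 as the redundant. The primary structure is the cantilever fixed at 1.
Primary-structure tip deflection at 2 by superposition:
  point load 175 at a = 1.88: Pa²(3L − a)/(6EI) = 734/EI
  triangular load, peak 9 at the fixed end: w₀L⁴/(30EI) = 24.3/EI
  δ_0 = 758.3/EI
Tip deflection under a unit load at 2: L³/(3EI) = 9/EI.
Compatibility at 2: δ_0 − R_2·δ_{22} = 0, so R_2 = 758.3/9 = 84.25 kN.

R_2 = 84.25 kN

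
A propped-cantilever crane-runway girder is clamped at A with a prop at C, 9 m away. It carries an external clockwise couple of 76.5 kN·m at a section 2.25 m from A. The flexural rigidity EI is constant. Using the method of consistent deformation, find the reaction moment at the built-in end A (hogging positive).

M_A = 26.3 kN·m

Choose R_C as the redundant. The primary structure is the cantilever fixed at A.
Free-end deflection of the primary structure under the applied loading (downward +):
  clockwise couple 76.5 at a = 2.25: M₀a(2L − a)/(2EI) = 1355/EI
Tip deflection under a unit load at C: L³/(3EI) = 243/EI.
Compatibility at C: δ_0 − R_C·δ_{CC} = 0, so R_C = 1355/243 = 5.578 kN.
Moment equilibrium about A: M_A = Σ(load moments about A) − R_C·L = 76.5 − 5.578×9 = 26.3 kN·m.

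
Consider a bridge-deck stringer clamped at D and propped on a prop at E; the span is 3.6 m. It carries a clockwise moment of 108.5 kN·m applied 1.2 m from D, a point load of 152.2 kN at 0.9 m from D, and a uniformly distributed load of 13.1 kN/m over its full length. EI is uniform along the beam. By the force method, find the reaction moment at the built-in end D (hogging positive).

M_D = 129.2 kN·m

Take the reaction at E as the redundant and release it; the primary structure is a cantilever fixed at D.
Downward deflection at the released point E due to the loads:
  clockwise couple 108.5 at a = 1.2: M₀a(2L − a)/(2EI) = 390.6/EI
  point load 152.2 at a = 0.9: Pa²(3L − a)/(6EI) = 203.4/EI
  UDL 13.1: wL⁴/(8EI) = 275/EI
  δ_0 = 869.1/EI
Flexibility coefficient — unit upward force at E: δ_{EE} = L³/(3EI) = 15.55/EI.
The prop prevents deflection at E: R_E = δ_0/δ_{EE} = 869.1/15.55 = 55.88 kN.
Moment equilibrium about D: M_D = Σ(load moments about D) − R_E·L = 330.4 − 55.88×3.6 = 129.2 kN·m.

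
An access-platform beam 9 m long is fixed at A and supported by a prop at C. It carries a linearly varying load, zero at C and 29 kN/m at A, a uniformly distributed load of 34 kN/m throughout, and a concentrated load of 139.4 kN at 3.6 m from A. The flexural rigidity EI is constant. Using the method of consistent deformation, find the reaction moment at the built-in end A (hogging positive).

M_A = 741.7 kN·m

Choose R_C as the redundant. The primary structure is the cantilever fixed at A.
Downward deflection at the released point C due to the loads:
  triangular load, peak 29 at the fixed end: w₀L⁴/(30EI) = 6342/EI
  UDL 34: wL⁴/(8EI) = 27884/EI
  point load 139.4 at a = 3.6: Pa²(3L − a)/(6EI) = 7046/EI
  δ_0 = 41272/EI
Tip deflection under a unit load at C: L³/(3EI) = 243/EI.
The prop prevents deflection at C: R_C = δ_0/δ_{CC} = 41272/243 = 169.8 kN.
Moment equilibrium about A: M_A = Σ(load moments about A) − R_C·L = 2270 − 169.8×9 = 741.7 kN·m.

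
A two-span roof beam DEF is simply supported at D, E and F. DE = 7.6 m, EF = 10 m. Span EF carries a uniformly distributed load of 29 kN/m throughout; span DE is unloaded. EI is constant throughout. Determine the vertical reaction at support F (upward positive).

Take M_E as the redundant. Released structure: two simple spans DE and EF with a hinge at E.
Discontinuity in slope at E on the released structure — sum the simple-span end rotations:
  span EF: UDL 29: wL³/(24EI) = 1208/EI
  relative rotation θ_0 = (0 + 1208)/EI = 1208/EI
A unit hogging moment at E produces rotation L₁/(3EI) + L₂/(3EI) = 5.867/EI.
Compatibility: M_E·(L₁+L₂)/(3EI) = θ_0, giving M_E = 206 kN·m (hogging).
Span EF, ΣM about F: R_E^{EF}·10 = 1450 + 206, so R_E^{EF} = 165.6 kN and R_F = 290 − 165.6 = 124.4 kN.

R_F = 124.4 kN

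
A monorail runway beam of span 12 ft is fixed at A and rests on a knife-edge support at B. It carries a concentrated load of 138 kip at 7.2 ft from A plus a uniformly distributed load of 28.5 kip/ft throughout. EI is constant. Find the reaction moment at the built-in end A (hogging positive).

M_A = 791.2 kip·ft

Take the reaction at B as the redundant and release it; the primary structure is a cantilever fixed at A.
Free-end deflection of the primary structure under the applied loading (downward +):
  point load 138 at a = 7.2: Pa²(3L − a)/(6EI) = 34339/EI
  UDL 28.5: wL⁴/(8EI) = 73872/EI
  δ_0 = 108211/EI
Tip deflection under a unit load at B: L³/(3EI) = 576/EI.
The prop prevents deflection at B: R_B = δ_0/δ_{BB} = 108211/576 = 187.9 kip.
Moment equilibrium about A: M_A = Σ(load moments about A) − R_B·L = 3046 − 187.9×12 = 791.2 kip·ft.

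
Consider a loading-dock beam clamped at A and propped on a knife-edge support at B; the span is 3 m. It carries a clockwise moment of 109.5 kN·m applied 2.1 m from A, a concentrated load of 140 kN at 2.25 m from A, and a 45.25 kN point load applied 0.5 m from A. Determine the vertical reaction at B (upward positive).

Release the roller at B. Primary structure: cantilever fixed at A.
Free-end deflection of the primary structure under the applied loading (downward +):
  clockwise couple 109.5 at a = 2.1: M₀a(2L − a)/(2EI) = 448.4/EI
  point load 140 at a = 2.25: Pa²(3L − a)/(6EI) = 797.3/EI
  point load 45.25 at a = 0.5: Pa²(3L − a)/(6EI) = 16.03/EI
  δ_0 = 1262/EI
Tip deflection under a unit load at B: L³/(3EI) = 9/EI.
Compatibility at B: δ_0 − R_B·δ_{BB} = 0, so R_B = 1262/9 = 140.2 kN.

R_B = 140.2 kN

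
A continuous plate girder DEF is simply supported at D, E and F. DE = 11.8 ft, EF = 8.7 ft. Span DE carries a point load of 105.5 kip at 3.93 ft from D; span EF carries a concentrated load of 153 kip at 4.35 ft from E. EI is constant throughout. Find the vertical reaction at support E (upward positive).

Release continuity at E by inserting a hinge; the redundant is the internal moment M_E. The primary structure is two simply-supported spans DE and EF.
Rotations at E on the released spans (each span's end-slope, ×1/EI):
  span DE: point load 105.5 at a = 3.93: Pab(L + a)/(6LEI) = 725/EI
  span EF: point load 153 at a = 4.35: Pab(L + b)/(6LEI) = 723.8/EI
  relative rotation θ_0 = (725 + 723.8)/EI = 1449/EI
A unit hogging moment at E produces rotation L₁/(3EI) + L₂/(3EI) = 6.833/EI.
Slope continuity at E: θ_0 = M_E·6.833/EI, so M_E = 1449/6.833 = 212 kip·ft (hogging).
Span DE, ΣM about D with M_E applied at E: R_E^{DE}·11.8 = 414.6 + 212, so R_E^{DE} = 53.1 kip and R_D = 105.5 − 53.1 = 52.4 kip.
Span EF, ΣM about F: R_E^{EF}·8.7 = 665.5 + 212, so R_E^{EF} = 100.9 kip and R_F = 153 − 100.9 = 52.13 kip.
R_E = 53.1 + 100.9 = 154 kip.

R_E = 154 kip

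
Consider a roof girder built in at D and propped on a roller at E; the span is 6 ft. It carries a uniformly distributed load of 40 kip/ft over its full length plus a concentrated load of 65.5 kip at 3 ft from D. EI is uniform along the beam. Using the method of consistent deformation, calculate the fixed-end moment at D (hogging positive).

Remove the prop at E; the released (primary) structure is a cantilever built in at D.
Deflection at E on the released cantilever, summing each load's contribution:
  UDL 40: wL⁴/(8EI) = 6480/EI
  point load 65.5 at a = 3: Pa²(3L − a)/(6EI) = 1474/EI
  δ_0 = 7954/EI
Flexibility coefficient — unit upward force at E: δ_{EE} = L³/(3EI) = 72/EI.
Compatibility at E: δ_0 − R_E·δ_{EE} = 0, so R_E = 7954/72 = 110.5 kip.
Moment equilibrium about D: M_D = Σ(load moments about D) − R_E·L = 916.5 − 110.5×6 = 253.7 kip·ft.

M_D = 253.7 kip·ft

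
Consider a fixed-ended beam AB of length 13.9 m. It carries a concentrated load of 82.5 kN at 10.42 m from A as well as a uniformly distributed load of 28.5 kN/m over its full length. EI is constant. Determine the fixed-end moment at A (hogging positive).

M_A = 512.8 kN·m

Release both end moments; the primary structure is a simply-supported span AB with redundants M_A and M_B.
On the primary (simply-supported) span, the end slopes from the loading are:
  at A: point load 82.5 at a = 10.42: Pab(L + b)/(6LEI) = 623.4/EI
  at B: point load 82.5 at a = 10.42: Pab(L + a)/(6LEI) = 872.4/EI
  at A: UDL 28.5: wL³/(24EI) = 3189/EI
  at B: UDL 28.5: wL³/(24EI) = 3189/EI
  θ_A0 = 3813/EI,  θ_B0 = 4062/EI
Flexibility coefficients: a unit moment at one end gives L/(3EI) there and L/(6EI) at the far end, so f₁₁ = f₂₂ = 4.633/EI and f₁₂ = f₂₁ = 2.317/EI.
Compatibility — zero rotation at each built-in end:
  4.633 M_A + 2.317 M_B = 3813
  2.317 M_A + 4.633 M_B = 4062
Solving the pair gives M_A = 512.8 kN·m and M_B = 620.2 kN·m (hogging).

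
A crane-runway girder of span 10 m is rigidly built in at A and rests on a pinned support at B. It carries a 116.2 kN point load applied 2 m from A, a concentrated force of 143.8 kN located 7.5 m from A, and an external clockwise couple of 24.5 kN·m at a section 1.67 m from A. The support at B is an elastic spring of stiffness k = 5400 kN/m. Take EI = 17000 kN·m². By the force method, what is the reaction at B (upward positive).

Take the reaction at B as the redundant and release it; the primary structure is a cantilever fixed at A.
Free-end deflection of the primary structure under the applied loading (downward +):
  point load 116.2 at a = 2: Pa²(3L − a)/(6EI) = 2169/EI
  point load 143.8 at a = 7.5: Pa²(3L − a)/(6EI) = 30333/EI
  clockwise couple 24.5 at a = 1.67: M₀a(2L − a)/(2EI) = 375/EI
  δ_0 = 32877/EI
Tip deflection under a unit load at B: L³/(3EI) = 333.3/EI.
With EI = 17000 kN·m²: δ_0 = 1.9339 m and δ_{BB} = 0.019608 m/kN.
Compatibility — the spring shortens by R_B/k under the reaction it provides: δ_0 − R_B·δ_{BB} = R_B/k. With 1/k = 0.000185 m/kN, R_B = δ_0 / (δ_{BB} + 1/k) = 1.9339 / (0.019608 + 0.000185) = 97.71 kN.

R_B = 97.71 kN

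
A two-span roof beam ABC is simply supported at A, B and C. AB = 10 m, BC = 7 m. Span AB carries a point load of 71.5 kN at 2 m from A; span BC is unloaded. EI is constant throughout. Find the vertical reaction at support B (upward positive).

R_B = 24.11 kN

Release continuity at B by inserting a hinge; the redundant is the internal moment M_B. The primary structure is two simply-supported spans AB and BC.
End slopes at the hinge B, treating each span as simply supported:
  span AB: point load 71.5 at a = 2: Pab(L + a)/(6LEI) = 228.8/EI
  relative rotation θ_0 = (228.8 + 0)/EI = 228.8/EI
A unit hogging moment at B produces rotation L₁/(3EI) + L₂/(3EI) = 5.667/EI.
Slope continuity at B: θ_0 = M_B·5.667/EI, so M_B = 228.8/5.667 = 40.38 kN·m (hogging).
Span AB, ΣM about A with M_B applied at B: R_B^{AB}·10 = 143 + 40.38, so R_B^{AB} = 18.34 kN and R_A = 71.5 − 18.34 = 53.16 kN.
Span BC, ΣM about C: R_B^{BC}·7 = 0 + 40.38, so R_B^{BC} = 5.768 kN and R_C = 0 − 5.768 = -5.768 kN.
R_B = 18.34 + 5.768 = 24.11 kN.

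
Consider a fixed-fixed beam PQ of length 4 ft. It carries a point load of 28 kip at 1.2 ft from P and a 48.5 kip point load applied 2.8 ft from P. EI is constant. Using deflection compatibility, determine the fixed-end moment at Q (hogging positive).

Release both end moments; the primary structure is a simply-supported span PQ with redundants M_P and M_Q.
Simple-span end rotations at P and Q under the given loads:
  at P: point load 28 at a = 1.2: Pab(L + b)/(6LEI) = 26.66/EI
  at Q: point load 28 at a = 1.2: Pab(L + a)/(6LEI) = 20.38/EI
  at P: point load 48.5 at a = 2.8: Pab(L + b)/(6LEI) = 35.31/EI
  at Q: point load 48.5 at a = 2.8: Pab(L + a)/(6LEI) = 46.17/EI
  θ_P0 = 61.96/EI,  θ_Q0 = 66.56/EI
Flexibility coefficients: a unit moment at one end gives L/(3EI) there and L/(6EI) at the far end, so f₁₁ = f₂₂ = 1.333/EI and f₁₂ = f₂₁ = 0.6667/EI.
Compatibility — zero rotation at each built-in end:
  1.333 M_P + 0.6667 M_Q = 61.96
  0.6667 M_P + 1.333 M_Q = 66.56
Solving the pair gives M_P = 28.69 kip·ft and M_Q = 35.57 kip·ft (hogging).

M_Q = 35.57 kip·ft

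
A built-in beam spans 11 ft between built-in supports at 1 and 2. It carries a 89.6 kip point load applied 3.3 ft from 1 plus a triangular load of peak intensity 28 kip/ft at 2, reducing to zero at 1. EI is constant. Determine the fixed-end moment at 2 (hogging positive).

Release both end moments; the primary structure is a simply-supported span 12 with redundants M_1 and M_2.
Simple-span end rotations at 1 and 2 under the given loads:
  at 1: point load 89.6 at a = 3.3: Pab(L + b)/(6LEI) = 645.1/EI
  at 2: point load 89.6 at a = 3.3: Pab(L + a)/(6LEI) = 493.3/EI
  at 1: triangular load, peak 28: 7w₀L³/(360EI) = 724.7/EI
  at 2: triangular load, peak 28: w₀L³/(45EI) = 828.2/EI
  θ_10 = 1370/EI,  θ_20 = 1321/EI
Flexibility coefficients: a unit moment at one end gives L/(3EI) there and L/(6EI) at the far end, so f₁₁ = f₂₂ = 3.667/EI and f₁₂ = f₂₁ = 1.833/EI.
Compatibility — zero rotation at each built-in end:
  3.667 M_1 + 1.833 M_2 = 1370
  1.833 M_1 + 3.667 M_2 = 1321
Solving the pair gives M_1 = 257.8 kip·ft and M_2 = 231.5 kip·ft (hogging).

M_2 = 231.5 kip·ft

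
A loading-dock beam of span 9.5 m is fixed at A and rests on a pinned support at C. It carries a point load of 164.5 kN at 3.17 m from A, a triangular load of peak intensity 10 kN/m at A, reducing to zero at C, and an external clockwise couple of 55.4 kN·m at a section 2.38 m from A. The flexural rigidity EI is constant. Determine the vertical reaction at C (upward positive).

Remove the prop at C; the released (primary) structure is a cantilever built in at A.
Deflection at C on the released cantilever, summing each load's contribution:
  point load 164.5 at a = 3.17: Pa²(3L − a)/(6EI) = 6979/EI
  triangular load, peak 10 at the fixed end: w₀L⁴/(30EI) = 2715/EI
  clockwise couple 55.4 at a = 2.38: M₀a(2L − a)/(2EI) = 1096/EI
  δ_0 = 10789/EI
Tip deflection under a unit load at C: L³/(3EI) = 285.8/EI.
The prop prevents deflection at C: R_C = δ_0/δ_{CC} = 10789/285.8 = 37.75 kN.

R_C = 37.75 kN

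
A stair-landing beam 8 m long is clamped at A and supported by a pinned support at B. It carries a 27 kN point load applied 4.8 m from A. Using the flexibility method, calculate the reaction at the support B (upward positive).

Choose R_B as the redundant. The primary structure is the cantilever fixed at A.
Deflection at B on the released cantilever, summing each load's contribution:
  point load 27 at a = 4.8: Pa²(3L − a)/(6EI) = 1991/EI
Flexibility coefficient — unit upward force at B: δ_{BB} = L³/(3EI) = 170.7/EI.
Compatibility at B: δ_0 − R_B·δ_{BB} = 0, so R_B = 1991/170.7 = 11.66 kN.

R_B = 11.66 kN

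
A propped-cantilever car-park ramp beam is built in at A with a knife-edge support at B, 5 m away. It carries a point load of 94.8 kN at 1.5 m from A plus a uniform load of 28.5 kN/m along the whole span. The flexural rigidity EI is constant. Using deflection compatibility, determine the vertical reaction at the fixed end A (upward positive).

Release the roller at B. Primary structure: cantilever fixed at A.
Deflection at B on the released cantilever, summing each load's contribution:
  point load 94.8 at a = 1.5: Pa²(3L − a)/(6EI) = 479.9/EI
  UDL 28.5: wL⁴/(8EI) = 2227/EI
  δ_0 = 2706/EI
Flexibility coefficient — unit upward force at B: δ_{BB} = L³/(3EI) = 41.67/EI.
Compatibility at B: δ_0 − R_B·δ_{BB} = 0, so R_B = 2706/41.67 = 64.96 kN.
Vertical equilibrium: R_A = ΣP − R_B = 237.3 − 64.96 = 172.3 kN.

R_A = 172.3 kN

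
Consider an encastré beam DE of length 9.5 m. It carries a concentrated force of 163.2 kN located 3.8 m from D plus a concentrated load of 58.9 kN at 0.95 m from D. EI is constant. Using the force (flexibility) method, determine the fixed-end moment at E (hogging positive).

Release both end moments; the primary structure is a simply-supported span DE with redundants M_D and M_E.
End rotations of the released simple span under the applied load (×1/EI):
  at D: point load 163.2 at a = 3.8: Pab(L + b)/(6LEI) = 942.6/EI
  at E: point load 163.2 at a = 3.8: Pab(L + a)/(6LEI) = 824.8/EI
  at D: point load 58.9 at a = 0.95: Pab(L + b)/(6LEI) = 151.5/EI
  at E: point load 58.9 at a = 0.95: Pab(L + a)/(6LEI) = 87.71/EI
  θ_D0 = 1094/EI,  θ_E0 = 912.5/EI
Flexibility coefficients: a unit moment at one end gives L/(3EI) there and L/(6EI) at the far end, so f₁₁ = f₂₂ = 3.167/EI and f₁₂ = f₂₁ = 1.583/EI.
Compatibility — zero rotation at each built-in end:
  3.167 M_D + 1.583 M_E = 1094
  1.583 M_D + 3.167 M_E = 912.5
Solving the pair gives M_D = 268.6 kN·m and M_E = 153.9 kN·m (hogging).

M_E = 153.9 kN·m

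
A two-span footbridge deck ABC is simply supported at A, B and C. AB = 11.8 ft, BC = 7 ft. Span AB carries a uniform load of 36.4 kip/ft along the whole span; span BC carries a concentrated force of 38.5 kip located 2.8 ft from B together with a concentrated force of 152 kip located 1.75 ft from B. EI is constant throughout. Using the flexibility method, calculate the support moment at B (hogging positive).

M_B = 481.9 kip·ft

Release continuity at B by inserting a hinge; the redundant is the internal moment M_B. The primary structure is two simply-supported spans AB and BC.
Rotations at B on the released spans (each span's end-slope, ×1/EI):
  span AB: UDL 36.4: wL³/(24EI) = 2492/EI
  span BC: point load 38.5 at a = 2.8: Pab(L + b)/(6LEI) = 120.7/EI
  span BC: point load 152 at a = 1.75: Pab(L + b)/(6LEI) = 407.3/EI
  relative rotation θ_0 = (2492 + 528)/EI = 3020/EI
A unit hogging moment at B produces rotation L₁/(3EI) + L₂/(3EI) = 6.267/EI.
Compatibility: M_B·(L₁+L₂)/(3EI) = θ_0, giving M_B = 481.9 kip·ft (hogging).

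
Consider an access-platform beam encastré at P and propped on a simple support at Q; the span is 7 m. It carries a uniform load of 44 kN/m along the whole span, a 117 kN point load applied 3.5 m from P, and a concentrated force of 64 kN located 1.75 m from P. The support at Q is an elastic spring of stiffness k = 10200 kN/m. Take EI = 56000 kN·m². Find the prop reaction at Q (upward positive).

Take the reaction at Q as the redundant and release it; the primary structure is a cantilever fixed at P.
Primary-structure tip deflection at Q by superposition:
  UDL 44: wL⁴/(8EI) = 13206/EI
  point load 117 at a = 3.5: Pa²(3L − a)/(6EI) = 4180/EI
  point load 64 at a = 1.75: Pa²(3L − a)/(6EI) = 628.8/EI
  δ_0 = 18015/EI
Tip deflection under a unit load at Q: L³/(3EI) = 114.3/EI.
With EI = 56000 kN·m²: δ_0 = 0.32169 m and δ_{QQ} = 0.002042 m/kN.
Compatibility — the spring shortens by R_Q/k under the reaction it provides: δ_0 − R_Q·δ_{QQ} = R_Q/k. With 1/k = 0.000098 m/kN, R_Q = δ_0 / (δ_{QQ} + 1/k) = 0.32169 / (0.002042 + 0.000098) = 150.3 kN.

R_Q = 150.3 kN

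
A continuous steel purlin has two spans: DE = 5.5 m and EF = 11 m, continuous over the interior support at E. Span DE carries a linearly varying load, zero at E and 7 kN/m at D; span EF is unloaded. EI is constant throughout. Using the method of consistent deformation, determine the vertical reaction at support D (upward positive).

Take M_E as the redundant. Released structure: two simple spans DE and EF with a hinge at E.
Discontinuity in slope at E on the released structure — sum the simple-span end rotations:
  span DE: triangular load, peak 7: 7w₀L³/(360EI) = 22.65/EI
  relative rotation θ_0 = (22.65 + 0)/EI = 22.65/EI
A unit hogging moment at E produces rotation L₁/(3EI) + L₂/(3EI) = 5.5/EI.
Compatibility: M_E·(L₁+L₂)/(3EI) = θ_0, giving M_E = 4.117 kN·m (hogging).
Span DE, ΣM about D with M_E applied at E: R_E^{DE}·5.5 = 35.29 + 4.117, so R_E^{DE} = 7.165 kN and R_D = 19.25 − 7.165 = 12.08 kN.

R_D = 12.08 kN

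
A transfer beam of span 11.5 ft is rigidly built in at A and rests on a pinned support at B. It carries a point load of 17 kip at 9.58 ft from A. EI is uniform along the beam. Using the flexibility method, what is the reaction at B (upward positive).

R_B = 12.78 kip

Choose R_B as the redundant. The primary structure is the cantilever fixed at A.
Downward deflection at the released point B due to the loads:
  point load 17 at a = 9.58: Pa²(3L − a)/(6EI) = 6480/EI
Tip deflection under a unit load at B: L³/(3EI) = 507/EI.
Compatibility at B: δ_0 − R_B·δ_{BB} = 0, so R_B = 6480/507 = 12.78 kip.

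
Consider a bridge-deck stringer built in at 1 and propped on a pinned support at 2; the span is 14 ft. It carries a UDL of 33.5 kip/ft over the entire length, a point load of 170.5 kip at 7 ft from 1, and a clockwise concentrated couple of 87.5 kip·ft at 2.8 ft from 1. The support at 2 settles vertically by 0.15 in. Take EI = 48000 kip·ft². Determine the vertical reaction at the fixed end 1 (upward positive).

Remove the prop at 2; the released (primary) structure is a cantilever built in at 1.
Primary-structure tip deflection at 2 by superposition:
  UDL 33.5: wL⁴/(8EI) = 160867/EI
  point load 170.5 at a = 7: Pa²(3L − a)/(6EI) = 48735/EI
  clockwise couple 87.5 at a = 2.8: M₀a(2L − a)/(2EI) = 3087/EI
  δ_0 = 212689/EI
Flexibility coefficient — unit upward force at 2: δ_{22} = L³/(3EI) = 914.7/EI.
With EI = 48000 kip·ft²: δ_0 = 4.431 ft and δ_{22} = 0.019056 ft/kip.
Compatibility — the beam at 2 must follow the support down by 0.0125 ft: δ_0 − R_2·δ_{22} = 0.0125, so R_2 = (4.431 − 0.0125)/0.019056 = 231.9 kip.
Vertical equilibrium: R_1 = ΣP − R_2 = 639.5 − 231.9 = 407.6 kip.

R_1 = 407.6 kip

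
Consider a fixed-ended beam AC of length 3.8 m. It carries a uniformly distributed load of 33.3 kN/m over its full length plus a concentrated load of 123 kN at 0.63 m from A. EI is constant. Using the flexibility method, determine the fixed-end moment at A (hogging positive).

Release both end moments; the primary structure is a simply-supported span AC with redundants M_A and M_C.
End rotations of the released simple span under the applied load (×1/EI):
  at A: UDL 33.3: wL³/(24EI) = 76.13/EI
  at C: UDL 33.3: wL³/(24EI) = 76.13/EI
  at A: point load 123 at a = 0.63: Pab(L + b)/(6LEI) = 75.09/EI
  at C: point load 123 at a = 0.63: Pab(L + a)/(6LEI) = 47.73/EI
  θ_A0 = 151.2/EI,  θ_C0 = 123.9/EI
Flexibility coefficients: a unit moment at one end gives L/(3EI) there and L/(6EI) at the far end, so f₁₁ = f₂₂ = 1.267/EI and f₁₂ = f₂₁ = 0.6333/EI.
Compatibility — zero rotation at each built-in end:
  1.267 M_A + 0.6333 M_C = 151.2
  0.6333 M_A + 1.267 M_C = 123.9
Solving the pair gives M_A = 94 kN·m and M_C = 50.79 kN·m (hogging).

M_A = 94 kN·m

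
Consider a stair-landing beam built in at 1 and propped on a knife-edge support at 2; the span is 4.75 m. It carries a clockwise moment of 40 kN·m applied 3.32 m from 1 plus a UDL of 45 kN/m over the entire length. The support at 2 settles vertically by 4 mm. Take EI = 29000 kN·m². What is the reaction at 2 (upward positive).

R_2 = 88.4 kN

Choose R_2 as the redundant. The primary structure is the cantilever fixed at 1.
Primary-structure tip deflection at 2 by superposition:
  clockwise couple 40 at a = 3.32: M₀a(2L − a)/(2EI) = 410.4/EI
  UDL 45: wL⁴/(8EI) = 2863/EI
  δ_0 = 3274/EI
Tip deflection under a unit load at 2: L³/(3EI) = 35.72/EI.
With EI = 29000 kN·m²: δ_0 = 0.11289 m and δ_{22} = 0.001232 m/kN.
Compatibility — the beam at 2 must follow the support down by 0.004 m: δ_0 − R_2·δ_{22} = 0.004, so R_2 = (0.11289 − 0.004)/0.001232 = 88.4 kN.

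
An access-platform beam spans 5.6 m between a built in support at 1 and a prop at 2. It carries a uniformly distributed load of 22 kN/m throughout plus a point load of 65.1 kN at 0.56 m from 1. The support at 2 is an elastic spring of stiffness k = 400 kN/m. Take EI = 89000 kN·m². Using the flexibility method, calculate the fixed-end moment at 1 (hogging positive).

Choose R_2 as the redundant. The primary structure is the cantilever fixed at 1.
Free-end deflection of the primary structure under the applied loading (downward +):
  UDL 22: wL⁴/(8EI) = 2704/EI
  point load 65.1 at a = 0.56: Pa²(3L − a)/(6EI) = 55.26/EI
  δ_0 = 2760/EI
Flexibility coefficient — unit upward force at 2: δ_{22} = L³/(3EI) = 58.54/EI.
With EI = 89000 kN·m²: δ_0 = 0.031008 m and δ_{22} = 0.000658 m/kN.
Compatibility — the spring shortens by R_2/k under the reaction it provides: δ_0 − R_2·δ_{22} = R_2/k. With 1/k = 0.0025 m/kN, R_2 = δ_0 / (δ_{22} + 1/k) = 0.031008 / (0.000658 + 0.0025) = 9.82 kN.
Moment equilibrium about 1: M_1 = Σ(load moments about 1) − R_2·L = 381.4 − 9.82×5.6 = 326.4 kN·m.

M_1 = 326.4 kN·m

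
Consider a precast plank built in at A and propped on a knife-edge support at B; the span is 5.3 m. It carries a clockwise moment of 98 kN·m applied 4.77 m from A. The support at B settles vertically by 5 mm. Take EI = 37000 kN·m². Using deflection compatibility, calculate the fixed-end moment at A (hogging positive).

M_A = -27.77 kN·m

Remove the prop at B; the released (primary) structure is a cantilever built in at A.
Deflection at B on the released cantilever, summing each load's contribution:
  clockwise couple 98 at a = 4.77: M₀a(2L − a)/(2EI) = 1363/EI
Flexibility coefficient — unit upward force at B: δ_{BB} = L³/(3EI) = 49.63/EI.
With EI = 37000 kN·m²: δ_0 = 0.036828 m and δ_{BB} = 0.001341 m/kN.
Compatibility — the beam at B must follow the support down by 0.005 m: δ_0 − R_B·δ_{BB} = 0.005, so R_B = (0.036828 − 0.005)/0.001341 = 23.73 kN.
Moment equilibrium about A: M_A = Σ(load moments about A) − R_B·L = 98 − 23.73×5.3 = -27.77 kN·m.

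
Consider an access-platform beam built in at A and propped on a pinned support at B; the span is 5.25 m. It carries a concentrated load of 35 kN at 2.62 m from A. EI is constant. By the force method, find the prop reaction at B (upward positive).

Release the roller at B. Primary structure: cantilever fixed at A.
Free-end deflection of the primary structure under the applied loading (downward +):
  point load 35 at a = 2.62: Pa²(3L − a)/(6EI) = 525.8/EI
Tip deflection under a unit load at B: L³/(3EI) = 48.23/EI.
The prop prevents deflection at B: R_B = δ_0/δ_{BB} = 525.8/48.23 = 10.9 kN.

R_B = 10.9 kN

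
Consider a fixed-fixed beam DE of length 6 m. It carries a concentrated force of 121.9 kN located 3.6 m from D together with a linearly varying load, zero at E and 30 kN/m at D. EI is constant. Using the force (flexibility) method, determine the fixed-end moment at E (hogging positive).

Release both end moments; the primary structure is a simply-supported span DE with redundants M_D and M_E.
Simple-span end rotations at D and E under the given loads:
  at D: point load 121.9 at a = 3.6: Pab(L + b)/(6LEI) = 245.8/EI
  at E: point load 121.9 at a = 3.6: Pab(L + a)/(6LEI) = 280.9/EI
  at D: triangular load, peak 30: w₀L³/(45EI) = 144/EI
  at E: triangular load, peak 30: 7w₀L³/(360EI) = 126/EI
  θ_D0 = 389.8/EI,  θ_E0 = 406.9/EI
Flexibility coefficients: a unit moment at one end gives L/(3EI) there and L/(6EI) at the far end, so f₁₁ = f₂₂ = 2/EI and f₁₂ = f₂₁ = 1/EI.
Compatibility — zero rotation at each built-in end:
  2 M_D + 1 M_E = 389.8
  1 M_D + 2 M_E = 406.9
Solving the pair gives M_D = 124.2 kN·m and M_E = 141.3 kN·m (hogging).

M_E = 141.3 kN·m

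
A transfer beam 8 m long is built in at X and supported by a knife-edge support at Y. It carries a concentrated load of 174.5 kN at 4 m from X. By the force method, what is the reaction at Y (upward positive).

Take the reaction at Y as the redundant and release it; the primary structure is a cantilever fixed at X.
Primary-structure tip deflection at Y by superposition:
  point load 174.5 at a = 4: Pa²(3L − a)/(6EI) = 9307/EI
Tip deflection under a unit load at Y: L³/(3EI) = 170.7/EI.
Compatibility at Y: δ_0 − R_Y·δ_{YY} = 0, so R_Y = 9307/170.7 = 54.53 kN.

R_Y = 54.53 kN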